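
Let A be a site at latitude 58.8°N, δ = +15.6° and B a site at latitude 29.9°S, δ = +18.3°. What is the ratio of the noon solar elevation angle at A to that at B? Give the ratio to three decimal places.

1.120

A: 90° − |58.8 − (15.6)| = 46.80°.
B: 90° − |-29.9 − (18.3)| = 41.80°.
Ratio A/B = 46.8000 / 41.8000 = 1.1196.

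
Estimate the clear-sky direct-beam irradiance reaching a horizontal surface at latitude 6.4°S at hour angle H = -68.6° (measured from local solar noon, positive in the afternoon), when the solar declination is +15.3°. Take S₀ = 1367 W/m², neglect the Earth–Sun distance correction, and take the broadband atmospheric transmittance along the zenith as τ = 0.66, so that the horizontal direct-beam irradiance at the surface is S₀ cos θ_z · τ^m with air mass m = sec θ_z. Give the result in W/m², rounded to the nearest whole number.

cos θ_z = sin(-6.4°) sin(15.3°) + cos(-6.4°) cos(15.3°) cos(-68.60°) = -0.0294 + 0.3498 = 0.3204.
Air mass m = 1/cos θ_z = 1/0.3204 = 3.121; τ^m = 0.66^3.121 = 0.2734.
Surface direct beam = 1367 × 0.3204 × 0.2734 = 119.75 W/m².

120 W/m²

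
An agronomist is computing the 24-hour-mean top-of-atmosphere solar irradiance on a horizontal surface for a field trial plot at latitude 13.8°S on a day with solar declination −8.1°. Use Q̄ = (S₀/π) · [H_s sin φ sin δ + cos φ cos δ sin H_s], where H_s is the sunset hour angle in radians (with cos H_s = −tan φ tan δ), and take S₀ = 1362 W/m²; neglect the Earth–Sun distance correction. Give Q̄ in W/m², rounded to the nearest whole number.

440 W/m²

−tan φ tan δ = −(-0.2456)(-0.1423) = -0.0349; H_s = arccos(-0.0349) = 92.00°. In radians, H_s = 1.6057.
H_s sin φ sin δ = 1.6057 × -0.2385 × -0.1409 = 0.0540.
cos φ cos δ sin H_s = 0.9711 × 0.9900 × 0.9994 = 0.9608.
Q̄ = (1362/π) × (0.0540 + 0.9608) = 433.54 × 1.0148 = 439.96 W/m².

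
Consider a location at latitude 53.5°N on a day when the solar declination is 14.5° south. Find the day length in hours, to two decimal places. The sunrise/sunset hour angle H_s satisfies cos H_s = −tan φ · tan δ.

The sunset hour angle satisfies cos H_s = −tan φ tan δ = 0.3495, giving H_s = 69.54°.
Day length = 2 H_s / 15° h⁻¹ = 139.08° / 15 = 9.272 h.

9.27 hours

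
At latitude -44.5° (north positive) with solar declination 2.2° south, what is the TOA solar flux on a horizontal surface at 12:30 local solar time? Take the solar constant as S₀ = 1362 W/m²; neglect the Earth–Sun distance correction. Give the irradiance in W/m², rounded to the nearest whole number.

999 W/m²

Hour angle H = 15° × (12.5 − 12) = 7.50°.
cos θ_z = sin(-44.5°) sin(-2.2°) + cos(-44.5°) cos(-2.2°) cos(7.50°) = 0.0269 + 0.7066 = 0.7335.
Top-of-atmosphere irradiance = S₀ cos θ_z = 1362 × 0.7335 = 999.03 W/m².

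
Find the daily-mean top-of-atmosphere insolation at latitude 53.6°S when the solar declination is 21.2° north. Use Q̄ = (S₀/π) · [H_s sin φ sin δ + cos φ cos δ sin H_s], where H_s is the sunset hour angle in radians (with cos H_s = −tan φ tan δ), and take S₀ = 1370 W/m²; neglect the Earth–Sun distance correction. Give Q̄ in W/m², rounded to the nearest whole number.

76 W/m²

−tan φ tan δ = −(-1.3564)(0.3879) = 0.5261; H_s = arccos(0.5261) = 58.26°. In radians, H_s = 1.0168.
H_s sin φ sin δ = 1.0168 × -0.8049 × 0.3616 = -0.2959.
cos φ cos δ sin H_s = 0.5934 × 0.9323 × 0.8504 = 0.4705.
Q̄ = (1370/π) × (-0.2959 + 0.4705) = 436.08 × 0.1746 = 76.14 W/m².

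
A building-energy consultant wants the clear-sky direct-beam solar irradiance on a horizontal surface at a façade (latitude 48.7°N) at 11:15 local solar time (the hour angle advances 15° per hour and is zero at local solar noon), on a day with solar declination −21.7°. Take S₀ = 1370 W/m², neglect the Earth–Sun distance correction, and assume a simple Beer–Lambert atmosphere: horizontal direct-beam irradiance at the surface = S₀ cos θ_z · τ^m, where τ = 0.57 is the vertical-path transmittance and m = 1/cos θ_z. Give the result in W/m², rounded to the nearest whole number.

Hour angle H = 15° × (11.25 − 12) = -11.25°.
cos θ_z = sin(48.7°) sin(-21.7°) + cos(48.7°) cos(-21.7°) cos(-11.25°) = -0.2778 + 0.6014 = 0.3236.
Air mass m = 1/cos θ_z = 1/0.3236 = 3.090; τ^m = 0.57^3.090 = 0.1761.
Surface direct beam = 1370 × 0.3236 × 0.1761 = 78.07 W/m².

78 W/m²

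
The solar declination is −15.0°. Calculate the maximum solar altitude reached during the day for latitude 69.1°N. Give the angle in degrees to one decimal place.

5.9°

At local solar noon the hour angle is zero, so the elevation is 90° − |φ − δ| = 90° − |69.1° − (-15.0°)| = 90° − 84.1° = 5.9°.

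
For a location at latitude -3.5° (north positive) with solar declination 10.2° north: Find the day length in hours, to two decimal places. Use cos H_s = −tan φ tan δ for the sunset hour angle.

11.92 hours

−tan φ tan δ = −(-0.0612)(0.1799) = 0.0110; H_s = arccos(0.0110) = 89.37°.
Day length = 2 H_s / 15° h⁻¹ = 178.74° / 15 = 11.916 h.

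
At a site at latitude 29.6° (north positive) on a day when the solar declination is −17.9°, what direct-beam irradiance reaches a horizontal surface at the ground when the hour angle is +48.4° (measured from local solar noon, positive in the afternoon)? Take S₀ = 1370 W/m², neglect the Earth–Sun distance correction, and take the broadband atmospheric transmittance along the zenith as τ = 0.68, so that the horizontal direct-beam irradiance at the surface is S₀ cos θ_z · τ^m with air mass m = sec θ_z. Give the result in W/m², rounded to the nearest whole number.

With φ = 29.6°, δ = -17.9°, H = 48.40°: sin φ sin δ = -0.1518, cos φ cos δ cos H = 0.5493, so cos θ_z = 0.3975.
Air mass m = 1/cos θ_z = 1/0.3975 = 2.516; τ^m = 0.68^2.516 = 0.3790.
Surface direct beam = 1370 × 0.3975 × 0.3790 = 206.39 W/m².

206 W/m²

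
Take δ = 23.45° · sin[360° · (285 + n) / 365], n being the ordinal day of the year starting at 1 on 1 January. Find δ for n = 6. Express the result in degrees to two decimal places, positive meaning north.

-22.42°

360 × (285 + 6) / 365 = 287.014°; sin(287.014°) = -0.9562.
δ = 23.45 × -0.9562 = -22.423° ≈ -22.42°.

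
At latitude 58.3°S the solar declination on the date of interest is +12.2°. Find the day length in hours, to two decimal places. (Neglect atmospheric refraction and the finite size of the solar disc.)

9.27 hours

cos H_s = −tan(-58.3°) · tan(12.2°) = 0.3501, so H_s = arccos(0.3501) = 69.51°.
Day length = 2 H_s / 15° h⁻¹ = 139.02° / 15 = 9.268 h.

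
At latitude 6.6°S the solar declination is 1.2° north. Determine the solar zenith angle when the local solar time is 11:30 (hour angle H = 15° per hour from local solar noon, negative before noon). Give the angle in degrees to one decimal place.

Hour angle H = 15° × (11.5 − 12) = -7.50°.
cos θ_z = sin φ sin δ + cos φ cos δ cos H = (-0.1149)(0.0209) + (0.9934)(0.9998)(0.9914) = 0.9823.
θ_z = arccos(0.9823) = 10.80°.

10.8°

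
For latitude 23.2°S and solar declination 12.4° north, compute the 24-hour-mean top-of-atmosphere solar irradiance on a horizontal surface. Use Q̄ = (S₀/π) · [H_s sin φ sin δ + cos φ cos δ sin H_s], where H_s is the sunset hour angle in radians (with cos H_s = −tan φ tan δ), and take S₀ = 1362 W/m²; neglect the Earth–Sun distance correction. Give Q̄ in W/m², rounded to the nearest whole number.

cos H_s = −tan(-23.2°) · tan(12.4°) = 0.0942, so H_s = arccos(0.0942) = 84.59°. In radians, H_s = 1.4764.
H_s sin φ sin δ = 1.4764 × -0.3939 × 0.2147 = -0.1249.
cos φ cos δ sin H_s = 0.9191 × 0.9767 × 0.9955 = 0.8936.
Q̄ = (1362/π) × (-0.1249 + 0.8936) = 433.54 × 0.7687 = 333.26 W/m².

333 W/m²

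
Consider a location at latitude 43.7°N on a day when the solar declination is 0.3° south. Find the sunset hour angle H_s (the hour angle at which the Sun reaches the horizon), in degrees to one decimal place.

cos H_s = −tan(43.7°) · tan(-0.3°) = 0.0050, so H_s = arccos(0.0050) = 89.71°.

89.7°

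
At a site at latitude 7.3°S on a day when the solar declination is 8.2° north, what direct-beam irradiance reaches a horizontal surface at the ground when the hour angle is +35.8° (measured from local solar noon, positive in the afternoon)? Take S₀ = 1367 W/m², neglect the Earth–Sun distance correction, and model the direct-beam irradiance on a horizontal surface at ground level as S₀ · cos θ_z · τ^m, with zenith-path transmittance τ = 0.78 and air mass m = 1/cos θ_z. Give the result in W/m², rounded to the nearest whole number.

cos θ_z = sin φ sin δ + cos φ cos δ cos H = (-0.1271)(0.1426) + (0.9919)(0.9898)(0.8111) = 0.7782.
Air mass m = 1/cos θ_z = 1/0.7782 = 1.285; τ^m = 0.78^1.285 = 0.7267.
Surface direct beam = 1367 × 0.7782 × 0.7267 = 773.06 W/m².

773 W/m²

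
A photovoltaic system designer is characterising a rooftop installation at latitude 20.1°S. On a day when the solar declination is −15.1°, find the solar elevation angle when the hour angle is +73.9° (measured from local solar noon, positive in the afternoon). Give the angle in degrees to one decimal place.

With φ = -20.1°, δ = -15.1°, H = 73.90°: sin φ sin δ = 0.0895, cos φ cos δ cos H = 0.2514, so cos θ_z = 0.3409.
θ_z = arccos(0.3409) = 70.07°, so the elevation is 90° − 70.07° = 19.93°.

19.9°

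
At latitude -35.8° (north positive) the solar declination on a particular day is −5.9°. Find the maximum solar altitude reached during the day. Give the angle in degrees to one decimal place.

At local solar noon the hour angle is zero, so the elevation is 90° − |φ − δ| = 90° − |-35.8° − (-5.9°)| = 90° − 29.9° = 60.1°.

60.1°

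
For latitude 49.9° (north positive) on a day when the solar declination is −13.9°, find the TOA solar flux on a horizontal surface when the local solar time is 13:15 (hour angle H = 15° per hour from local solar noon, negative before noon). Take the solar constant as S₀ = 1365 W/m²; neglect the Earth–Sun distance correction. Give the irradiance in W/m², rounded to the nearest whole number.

557 W/m²

Hour angle H = 15° × (13.25 − 12) = 18.75°.
With φ = 49.9°, δ = -13.9°, H = 18.75°: sin φ sin δ = -0.1838, cos φ cos δ cos H = 0.5921, so cos θ_z = 0.4083.
Top-of-atmosphere irradiance = S₀ cos θ_z = 1365 × 0.4083 = 557.33 W/m².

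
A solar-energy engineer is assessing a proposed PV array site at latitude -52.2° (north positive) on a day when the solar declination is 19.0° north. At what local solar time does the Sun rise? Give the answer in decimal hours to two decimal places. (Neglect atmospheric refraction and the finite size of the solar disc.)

cos H_s = −tan(-52.2°) · tan(19.0°) = 0.4439, so H_s = arccos(0.4439) = 63.65°.
Sunrise is at 12 − H_s/15 = 12 − 4.243 = 7.757 h local solar time.

7.76 h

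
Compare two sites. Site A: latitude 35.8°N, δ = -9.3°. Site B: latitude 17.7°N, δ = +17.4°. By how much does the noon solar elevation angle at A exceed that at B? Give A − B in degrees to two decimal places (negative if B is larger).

-44.80°

A: 90° − |35.8 − (-9.3)| = 44.90°.
B: 90° − |17.7 − (17.4)| = 89.70°.
A − B = 44.90 − 89.70 = -44.80°.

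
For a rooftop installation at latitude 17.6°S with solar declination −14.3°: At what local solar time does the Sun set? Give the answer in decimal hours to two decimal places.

cos H_s = −tan(-17.6°) · tan(-14.3°) = -0.0809, so H_s = arccos(-0.0809) = 94.64°.
Sunset is at 12 + H_s/15 = 12 + 6.309 = 18.309 h local solar time.

18.31 h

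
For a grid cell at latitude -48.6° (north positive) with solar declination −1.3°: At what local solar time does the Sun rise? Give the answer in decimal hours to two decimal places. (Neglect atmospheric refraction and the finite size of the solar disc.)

5.90 h

The sunset hour angle satisfies cos H_s = −tan φ tan δ = -0.0257, giving H_s = 91.47°.
Sunrise is at 12 − H_s/15 = 12 − 6.098 = 5.902 h local solar time.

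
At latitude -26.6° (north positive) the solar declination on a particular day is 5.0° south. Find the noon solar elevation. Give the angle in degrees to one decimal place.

68.4°

At local solar noon the hour angle is zero, so the elevation is 90° − |φ − δ| = 90° − |-26.6° − (-5.0°)| = 90° − 21.6° = 68.4°.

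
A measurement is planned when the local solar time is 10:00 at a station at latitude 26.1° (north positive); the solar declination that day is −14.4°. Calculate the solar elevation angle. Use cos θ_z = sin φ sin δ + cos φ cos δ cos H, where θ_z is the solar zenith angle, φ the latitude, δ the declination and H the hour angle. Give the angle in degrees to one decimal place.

40.1°

Hour angle H = 15° × (10 − 12) = -30.00°.
With φ = 26.1°, δ = -14.4°, H = -30.00°: sin φ sin δ = -0.1094, cos φ cos δ cos H = 0.7533, so cos θ_z = 0.6439.
θ_z = arccos(0.6439) = 49.92°, so the elevation is 90° − 49.92° = 40.08°.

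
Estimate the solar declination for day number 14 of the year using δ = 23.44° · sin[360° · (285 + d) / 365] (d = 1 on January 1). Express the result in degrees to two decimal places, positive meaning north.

360 × (285 + 14) / 365 = 294.904°; sin(294.904°) = -0.9070.
δ = 23.44 × -0.9070 = -21.260° ≈ -21.26°.

-21.26°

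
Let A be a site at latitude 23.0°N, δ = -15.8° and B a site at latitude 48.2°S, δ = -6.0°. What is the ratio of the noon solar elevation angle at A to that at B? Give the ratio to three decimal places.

A: 90° − |23.0 − (-15.8)| = 51.20°.
B: 90° − |-48.2 − (-6.0)| = 47.80°.
Ratio A/B = 51.2000 / 47.8000 = 1.0711.

1.071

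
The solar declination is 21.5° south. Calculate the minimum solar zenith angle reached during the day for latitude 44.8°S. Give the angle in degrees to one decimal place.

23.3°

At local solar noon the hour angle is zero, so the zenith angle is |φ − δ| = |-44.8° − (-21.5°)| = 23.3°.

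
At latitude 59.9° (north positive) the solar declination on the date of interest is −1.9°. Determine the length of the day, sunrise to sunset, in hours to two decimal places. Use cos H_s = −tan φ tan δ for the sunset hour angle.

11.56 hours

cos H_s = −tan(59.9°) · tan(-1.9°) = 0.0572, so H_s = arccos(0.0572) = 86.72°.
Day length = 2 H_s / 15° h⁻¹ = 173.44° / 15 = 11.563 h.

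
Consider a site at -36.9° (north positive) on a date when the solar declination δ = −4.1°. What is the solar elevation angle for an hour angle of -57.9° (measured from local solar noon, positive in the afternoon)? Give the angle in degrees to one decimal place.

27.8°

cos θ_z = sin(-36.9°) sin(-4.1°) + cos(-36.9°) cos(-4.1°) cos(-57.90°) = 0.0429 + 0.4239 = 0.4668.
θ_z = arccos(0.4668) = 62.17°, so the elevation is 90° − 62.17° = 27.83°.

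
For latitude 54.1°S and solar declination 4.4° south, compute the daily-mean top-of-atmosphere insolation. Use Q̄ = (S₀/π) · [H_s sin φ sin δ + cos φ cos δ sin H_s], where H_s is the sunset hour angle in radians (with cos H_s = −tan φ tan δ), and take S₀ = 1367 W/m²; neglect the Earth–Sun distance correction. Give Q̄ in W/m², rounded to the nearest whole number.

298 W/m²

−tan φ tan δ = −(-1.3814)(-0.0769) = -0.1062; H_s = arccos(-0.1062) = 96.10°. In radians, H_s = 1.6773.
H_s sin φ sin δ = 1.6773 × -0.8100 × -0.0767 = 0.1042.
cos φ cos δ sin H_s = 0.5864 × 0.9971 × 0.9943 = 0.5814.
Q̄ = (1367/π) × (0.1042 + 0.5814) = 435.13 × 0.6856 = 298.33 W/m².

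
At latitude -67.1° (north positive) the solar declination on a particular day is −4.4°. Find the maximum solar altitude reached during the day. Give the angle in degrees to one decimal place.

27.3°

At local solar noon the hour angle is zero, so the elevation is 90° − |φ − δ| = 90° − |-67.1° − (-4.4°)| = 90° − 62.7° = 27.3°.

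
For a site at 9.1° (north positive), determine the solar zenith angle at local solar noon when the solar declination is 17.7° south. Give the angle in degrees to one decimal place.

At local solar noon the hour angle is zero, so the zenith angle is |φ − δ| = |9.1° − (-17.7°)| = 26.8°.

26.8°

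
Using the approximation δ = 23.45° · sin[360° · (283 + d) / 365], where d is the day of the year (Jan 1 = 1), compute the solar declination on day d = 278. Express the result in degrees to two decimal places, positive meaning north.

-5.40°

360 × (283 + 278) / 365 = 553.315°; sin(553.315°) = -0.2303.
δ = 23.45 × -0.2303 = -5.401° ≈ -5.40°.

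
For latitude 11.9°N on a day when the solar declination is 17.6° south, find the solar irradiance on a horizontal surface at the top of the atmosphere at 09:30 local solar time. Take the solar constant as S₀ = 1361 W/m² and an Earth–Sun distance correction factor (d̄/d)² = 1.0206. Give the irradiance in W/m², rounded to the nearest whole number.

Hour angle H = 15° × (9.5 − 12) = -37.50°.
cos θ_z = sin φ sin δ + cos φ cos δ cos H = (0.2062)(-0.3024) + (0.9785)(0.9532)(0.7934) = 0.6777.
Top-of-atmosphere irradiance = S₀ (d̄/d)² cos θ_z = 1361 × 1.0206 × 0.6777 = 941.35 W/m².

941 W/m²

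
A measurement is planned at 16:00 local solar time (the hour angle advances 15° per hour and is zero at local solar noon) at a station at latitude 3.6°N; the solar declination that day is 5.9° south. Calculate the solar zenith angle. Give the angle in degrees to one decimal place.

Hour angle H = 15° × (16 − 12) = 60.00°.
cos θ_z = sin(3.6°) sin(-5.9°) + cos(3.6°) cos(-5.9°) cos(60.00°) = -0.0065 + 0.4964 = 0.4899.
θ_z = arccos(0.4899) = 60.67°.

60.7°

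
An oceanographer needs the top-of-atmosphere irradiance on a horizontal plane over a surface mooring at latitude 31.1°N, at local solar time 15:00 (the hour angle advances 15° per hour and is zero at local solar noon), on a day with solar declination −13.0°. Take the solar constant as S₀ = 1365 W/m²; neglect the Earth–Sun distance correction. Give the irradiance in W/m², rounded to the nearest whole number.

Hour angle H = 15° × (15 − 12) = 45.00°.
cos θ_z = sin φ sin δ + cos φ cos δ cos H = (0.5165)(-0.2250) + (0.8563)(0.9744)(0.7071) = 0.4738.
Top-of-atmosphere irradiance = S₀ cos θ_z = 1365 × 0.4738 = 646.74 W/m².

647 W/m²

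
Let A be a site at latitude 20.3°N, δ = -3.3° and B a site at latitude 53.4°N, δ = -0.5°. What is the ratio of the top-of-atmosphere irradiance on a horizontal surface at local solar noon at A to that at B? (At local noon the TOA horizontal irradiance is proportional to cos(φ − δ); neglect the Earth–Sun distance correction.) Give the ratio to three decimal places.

A: cos θ_z = cos(20.3° − (-3.3°)) = 0.9164.
B: cos θ_z = cos(53.4° − (-0.5°)) = 0.5892.
Ratio A/B = 0.9164 / 0.5892 = 1.5553.

1.555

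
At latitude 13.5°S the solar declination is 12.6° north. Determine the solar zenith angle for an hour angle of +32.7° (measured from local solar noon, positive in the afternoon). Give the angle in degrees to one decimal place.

41.6°

With φ = -13.5°, δ = 12.6°, H = 32.70°: sin φ sin δ = -0.0509, cos φ cos δ cos H = 0.7986, so cos θ_z = 0.7477.
θ_z = arccos(0.7477) = 41.61°.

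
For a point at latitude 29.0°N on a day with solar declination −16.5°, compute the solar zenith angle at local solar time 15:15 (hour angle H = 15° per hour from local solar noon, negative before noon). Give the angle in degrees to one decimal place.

65.5°

Hour angle H = 15° × (15.25 − 12) = 48.75°.
cos θ_z = sin φ sin δ + cos φ cos δ cos H = (0.4848)(-0.2840) + (0.8746)(0.9588)(0.6593) = 0.4152.
θ_z = arccos(0.4152) = 65.47°.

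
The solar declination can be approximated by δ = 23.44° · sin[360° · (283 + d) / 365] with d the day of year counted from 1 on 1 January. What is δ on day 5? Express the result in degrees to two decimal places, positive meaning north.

360 × (283 + 5) / 365 = 284.055°; sin(284.055°) = -0.9701.
δ = 23.44 × -0.9701 = -22.739° ≈ -22.74°.

-22.74°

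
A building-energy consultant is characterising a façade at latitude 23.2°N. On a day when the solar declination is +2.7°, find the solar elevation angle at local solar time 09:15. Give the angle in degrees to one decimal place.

Hour angle H = 15° × (9.25 − 12) = -41.25°.
cos θ_z = sin φ sin δ + cos φ cos δ cos H = (0.3939)(0.0471) + (0.9191)(0.9989)(0.7518) = 0.7088.
θ_z = arccos(0.7088) = 44.86°, so the elevation is 90° − 44.86° = 45.14°.

45.1°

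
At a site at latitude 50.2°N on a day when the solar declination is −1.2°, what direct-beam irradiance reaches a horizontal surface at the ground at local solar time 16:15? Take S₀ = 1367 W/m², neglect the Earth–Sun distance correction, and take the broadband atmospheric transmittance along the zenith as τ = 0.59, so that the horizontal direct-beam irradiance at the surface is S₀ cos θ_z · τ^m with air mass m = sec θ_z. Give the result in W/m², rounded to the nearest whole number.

Hour angle H = 15° × (16.25 − 12) = 63.75°.
With φ = 50.2°, δ = -1.2°, H = 63.75°: sin φ sin δ = -0.0161, cos φ cos δ cos H = 0.2831, so cos θ_z = 0.2670.
Air mass m = 1/cos θ_z = 1/0.2670 = 3.745; τ^m = 0.59^3.745 = 0.1386.
Surface direct beam = 1367 × 0.2670 × 0.1386 = 50.59 W/m².

51 W/m²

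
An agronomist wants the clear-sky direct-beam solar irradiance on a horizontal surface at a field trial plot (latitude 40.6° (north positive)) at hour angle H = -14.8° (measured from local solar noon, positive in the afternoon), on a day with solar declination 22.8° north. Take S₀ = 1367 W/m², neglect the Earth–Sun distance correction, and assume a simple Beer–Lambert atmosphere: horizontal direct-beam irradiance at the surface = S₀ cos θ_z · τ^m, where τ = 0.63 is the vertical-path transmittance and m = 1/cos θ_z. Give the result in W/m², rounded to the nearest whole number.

cos θ_z = sin(40.6°) sin(22.8°) + cos(40.6°) cos(22.8°) cos(-14.80°) = 0.2522 + 0.6767 = 0.9289.
Air mass m = 1/cos θ_z = 1/0.9289 = 1.077; τ^m = 0.63^1.077 = 0.6080.
Surface direct beam = 1367 × 0.9289 × 0.6080 = 772.04 W/m².

772 W/m²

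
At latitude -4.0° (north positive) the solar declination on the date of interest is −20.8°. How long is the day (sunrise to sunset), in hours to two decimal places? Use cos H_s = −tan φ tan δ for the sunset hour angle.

The sunset hour angle satisfies cos H_s = −tan φ tan δ = -0.0266, giving H_s = 91.52°.
Day length = 2 H_s / 15° h⁻¹ = 183.04° / 15 = 12.203 h.

12.20 hours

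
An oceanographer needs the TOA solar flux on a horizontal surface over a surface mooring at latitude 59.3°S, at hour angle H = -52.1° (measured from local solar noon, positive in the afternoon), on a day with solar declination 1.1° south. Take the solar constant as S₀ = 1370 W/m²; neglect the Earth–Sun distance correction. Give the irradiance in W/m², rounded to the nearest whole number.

452 W/m²

With φ = -59.3°, δ = -1.1°, H = -52.10°: sin φ sin δ = 0.0165, cos φ cos δ cos H = 0.3136, so cos θ_z = 0.3301.
Top-of-atmosphere irradiance = S₀ cos θ_z = 1370 × 0.3301 = 452.24 W/m².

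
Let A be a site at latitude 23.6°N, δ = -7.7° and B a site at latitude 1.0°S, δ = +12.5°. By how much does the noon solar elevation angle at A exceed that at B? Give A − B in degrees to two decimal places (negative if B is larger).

A: 90° − |23.6 − (-7.7)| = 58.70°.
B: 90° − |-1.0 − (12.5)| = 76.50°.
A − B = 58.70 − 76.50 = -17.80°.

-17.80°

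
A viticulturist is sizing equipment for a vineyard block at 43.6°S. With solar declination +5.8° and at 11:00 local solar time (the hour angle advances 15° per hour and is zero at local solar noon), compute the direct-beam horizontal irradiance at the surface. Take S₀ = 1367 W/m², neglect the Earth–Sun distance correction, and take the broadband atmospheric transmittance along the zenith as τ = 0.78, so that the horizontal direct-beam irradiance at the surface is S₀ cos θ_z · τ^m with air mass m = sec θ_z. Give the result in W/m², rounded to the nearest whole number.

Hour angle H = 15° × (11 − 12) = -15.00°.
With φ = -43.6°, δ = 5.8°, H = -15.00°: sin φ sin δ = -0.0697, cos φ cos δ cos H = 0.6959, so cos θ_z = 0.6262.
Air mass m = 1/cos θ_z = 1/0.6262 = 1.597; τ^m = 0.78^1.597 = 0.6725.
Surface direct beam = 1367 × 0.6262 × 0.6725 = 575.67 W/m².

576 W/m²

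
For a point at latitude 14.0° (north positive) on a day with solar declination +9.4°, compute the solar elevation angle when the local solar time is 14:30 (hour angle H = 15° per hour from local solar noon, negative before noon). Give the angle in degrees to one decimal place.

Hour angle H = 15° × (14.5 − 12) = 37.50°.
cos θ_z = sin(14.0°) sin(9.4°) + cos(14.0°) cos(9.4°) cos(37.50°) = 0.0395 + 0.7595 = 0.7990.
θ_z = arccos(0.7990) = 36.97°, so the elevation is 90° − 36.97° = 53.03°.

53.0°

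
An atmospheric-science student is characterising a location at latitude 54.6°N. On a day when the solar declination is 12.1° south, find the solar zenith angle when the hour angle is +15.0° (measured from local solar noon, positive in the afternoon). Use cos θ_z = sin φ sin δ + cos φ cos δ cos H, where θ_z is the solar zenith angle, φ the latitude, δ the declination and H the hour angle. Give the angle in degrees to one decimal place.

cos θ_z = sin(54.6°) sin(-12.1°) + cos(54.6°) cos(-12.1°) cos(15.00°) = -0.1709 + 0.5471 = 0.3762.
θ_z = arccos(0.3762) = 67.90°.

67.9°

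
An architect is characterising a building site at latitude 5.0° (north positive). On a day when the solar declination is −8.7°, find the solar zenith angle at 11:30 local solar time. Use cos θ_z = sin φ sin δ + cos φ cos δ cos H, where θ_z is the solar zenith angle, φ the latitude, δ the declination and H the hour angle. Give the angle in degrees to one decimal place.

Hour angle H = 15° × (11.5 − 12) = -7.50°.
cos θ_z = sin(5.0°) sin(-8.7°) + cos(5.0°) cos(-8.7°) cos(-7.50°) = -0.0132 + 0.9763 = 0.9631.
θ_z = arccos(0.9631) = 15.61°.

15.6°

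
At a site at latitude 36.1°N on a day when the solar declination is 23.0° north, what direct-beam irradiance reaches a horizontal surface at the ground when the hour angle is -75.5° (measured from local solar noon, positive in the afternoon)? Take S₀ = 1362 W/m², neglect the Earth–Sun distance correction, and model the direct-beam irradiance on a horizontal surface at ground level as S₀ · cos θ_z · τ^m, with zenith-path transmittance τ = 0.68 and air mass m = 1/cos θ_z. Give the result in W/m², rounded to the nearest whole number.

cos θ_z = sin φ sin δ + cos φ cos δ cos H = (0.5892)(0.3907) + (0.8080)(0.9205)(0.2504) = 0.4164.
Air mass m = 1/cos θ_z = 1/0.4164 = 2.402; τ^m = 0.68^2.402 = 0.3960.
Surface direct beam = 1362 × 0.4164 × 0.3960 = 224.59 W/m².

225 W/m²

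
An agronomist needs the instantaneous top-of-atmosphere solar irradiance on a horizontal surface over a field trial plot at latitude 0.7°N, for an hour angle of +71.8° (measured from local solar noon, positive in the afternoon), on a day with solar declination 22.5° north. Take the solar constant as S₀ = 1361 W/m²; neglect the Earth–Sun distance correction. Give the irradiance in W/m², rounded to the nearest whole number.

cos θ_z = sin(0.7°) sin(22.5°) + cos(0.7°) cos(22.5°) cos(71.80°) = 0.0047 + 0.2885 = 0.2932.
Top-of-atmosphere irradiance = S₀ cos θ_z = 1361 × 0.2932 = 399.05 W/m².

399 W/m²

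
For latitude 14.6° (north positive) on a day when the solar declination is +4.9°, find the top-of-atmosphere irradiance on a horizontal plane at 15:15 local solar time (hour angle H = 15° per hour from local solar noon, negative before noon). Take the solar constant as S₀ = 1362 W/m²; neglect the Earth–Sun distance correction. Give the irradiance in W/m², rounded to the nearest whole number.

895 W/m²

Hour angle H = 15° × (15.25 − 12) = 48.75°.
cos θ_z = sin(14.6°) sin(4.9°) + cos(14.6°) cos(4.9°) cos(48.75°) = 0.0215 + 0.6357 = 0.6572.
Top-of-atmosphere irradiance = S₀ cos θ_z = 1362 × 0.6572 = 895.11 W/m².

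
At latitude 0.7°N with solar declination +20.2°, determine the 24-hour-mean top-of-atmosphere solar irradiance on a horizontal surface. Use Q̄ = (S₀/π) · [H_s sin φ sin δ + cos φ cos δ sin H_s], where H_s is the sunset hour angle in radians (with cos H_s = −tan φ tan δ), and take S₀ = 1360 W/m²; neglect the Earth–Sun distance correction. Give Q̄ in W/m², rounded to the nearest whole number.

−tan φ tan δ = −(0.0122)(0.3679) = -0.0045; H_s = arccos(-0.0045) = 90.26°. In radians, H_s = 1.5753.
H_s sin φ sin δ = 1.5753 × 0.0122 × 0.3453 = 0.0066.
cos φ cos δ sin H_s = 0.9999 × 0.9385 × 1.0000 = 0.9384.
Q̄ = (1360/π) × (0.0066 + 0.9384) = 432.90 × 0.9450 = 409.09 W/m².

409 W/m²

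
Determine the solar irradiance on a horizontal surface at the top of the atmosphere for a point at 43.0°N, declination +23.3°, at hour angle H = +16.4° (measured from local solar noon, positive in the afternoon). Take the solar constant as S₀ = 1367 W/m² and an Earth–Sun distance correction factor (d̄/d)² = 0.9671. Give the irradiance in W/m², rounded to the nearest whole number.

1209 W/m²

cos θ_z = sin(43.0°) sin(23.3°) + cos(43.0°) cos(23.3°) cos(16.40°) = 0.2698 + 0.6444 = 0.9142.
Top-of-atmosphere irradiance = S₀ (d̄/d)² cos θ_z = 1367 × 0.9671 × 0.9142 = 1208.60 W/m².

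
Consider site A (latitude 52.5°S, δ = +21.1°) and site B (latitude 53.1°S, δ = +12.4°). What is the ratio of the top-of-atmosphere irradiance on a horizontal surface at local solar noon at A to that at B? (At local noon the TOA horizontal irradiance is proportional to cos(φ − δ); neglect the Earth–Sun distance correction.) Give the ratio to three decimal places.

0.681

A: cos θ_z = cos(-52.5° − (21.1°)) = 0.2823.
B: cos θ_z = cos(-53.1° − (12.4°)) = 0.4147.
Ratio A/B = 0.2823 / 0.4147 = 0.6807.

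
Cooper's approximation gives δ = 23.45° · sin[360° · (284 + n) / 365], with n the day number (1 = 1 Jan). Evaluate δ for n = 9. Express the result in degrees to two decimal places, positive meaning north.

360 × (284 + 9) / 365 = 288.986°; sin(288.986°) = -0.9456.
δ = 23.45 × -0.9456 = -22.174° ≈ -22.17°.

-22.17°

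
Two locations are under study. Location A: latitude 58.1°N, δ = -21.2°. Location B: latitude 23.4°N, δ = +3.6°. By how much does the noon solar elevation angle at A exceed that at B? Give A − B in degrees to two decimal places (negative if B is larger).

A: 90° − |58.1 − (-21.2)| = 10.70°.
B: 90° − |23.4 − (3.6)| = 70.20°.
A − B = 10.70 − 70.20 = -59.50°.

-59.50°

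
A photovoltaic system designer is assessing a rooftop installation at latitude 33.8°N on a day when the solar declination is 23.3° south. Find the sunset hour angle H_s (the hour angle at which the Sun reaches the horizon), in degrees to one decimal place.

The sunset hour angle satisfies cos H_s = −tan φ tan δ = 0.2883, giving H_s = 73.24°.

73.2°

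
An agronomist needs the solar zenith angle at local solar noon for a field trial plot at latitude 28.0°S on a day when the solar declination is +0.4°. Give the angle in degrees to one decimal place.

28.4°

At local solar noon the hour angle is zero, so the zenith angle is |φ − δ| = |-28.0° − (0.4°)| = 28.4°.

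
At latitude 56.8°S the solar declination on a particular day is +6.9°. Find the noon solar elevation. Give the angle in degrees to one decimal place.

26.3°

At local solar noon the hour angle is zero, so the elevation is 90° − |φ − δ| = 90° − |-56.8° − (6.9°)| = 90° − 63.7° = 26.3°.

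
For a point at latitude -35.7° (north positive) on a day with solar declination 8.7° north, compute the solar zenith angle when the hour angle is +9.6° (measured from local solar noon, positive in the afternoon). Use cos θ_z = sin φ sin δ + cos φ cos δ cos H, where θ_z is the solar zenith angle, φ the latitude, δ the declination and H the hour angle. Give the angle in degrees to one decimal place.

45.3°

cos θ_z = sin(-35.7°) sin(8.7°) + cos(-35.7°) cos(8.7°) cos(9.60°) = -0.0883 + 0.7915 = 0.7032.
θ_z = arccos(0.7032) = 45.32°.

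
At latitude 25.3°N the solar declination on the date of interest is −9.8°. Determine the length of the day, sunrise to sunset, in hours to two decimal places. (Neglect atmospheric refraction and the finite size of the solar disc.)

11.38 hours

−tan φ tan δ = −(0.4727)(-0.1727) = 0.0816; H_s = arccos(0.0816) = 85.32°.
Day length = 2 H_s / 15° h⁻¹ = 170.64° / 15 = 11.376 h.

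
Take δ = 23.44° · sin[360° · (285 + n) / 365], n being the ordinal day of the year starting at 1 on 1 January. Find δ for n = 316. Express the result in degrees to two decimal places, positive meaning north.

360 × (285 + 316) / 365 = 592.767°; sin(592.767°) = -0.7962.
δ = 23.44 × -0.7962 = -18.663° ≈ -18.66°.

-18.66°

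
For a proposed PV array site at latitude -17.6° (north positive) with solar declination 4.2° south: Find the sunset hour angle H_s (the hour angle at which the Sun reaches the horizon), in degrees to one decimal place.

−tan φ tan δ = −(-0.3172)(-0.0734) = -0.0233; H_s = arccos(-0.0233) = 91.34°.

91.3°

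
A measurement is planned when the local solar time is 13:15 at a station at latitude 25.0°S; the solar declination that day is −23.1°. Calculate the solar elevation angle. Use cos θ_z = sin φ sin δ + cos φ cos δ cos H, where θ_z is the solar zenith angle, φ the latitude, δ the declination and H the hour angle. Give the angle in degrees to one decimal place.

Hour angle H = 15° × (13.25 − 12) = 18.75°.
cos θ_z = sin(-25.0°) sin(-23.1°) + cos(-25.0°) cos(-23.1°) cos(18.75°) = 0.1658 + 0.7894 = 0.9552.
θ_z = arccos(0.9552) = 17.22°, so the elevation is 90° − 17.22° = 72.78°.

72.8°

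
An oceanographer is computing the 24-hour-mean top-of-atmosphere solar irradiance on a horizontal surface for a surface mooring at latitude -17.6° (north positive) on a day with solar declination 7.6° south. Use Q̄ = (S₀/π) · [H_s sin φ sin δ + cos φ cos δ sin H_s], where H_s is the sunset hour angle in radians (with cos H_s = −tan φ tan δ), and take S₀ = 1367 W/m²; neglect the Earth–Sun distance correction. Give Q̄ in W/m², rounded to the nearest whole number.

−tan φ tan δ = −(-0.3172)(-0.1334) = -0.0423; H_s = arccos(-0.0423) = 92.42°. In radians, H_s = 1.6130.
H_s sin φ sin δ = 1.6130 × -0.3024 × -0.1323 = 0.0645.
cos φ cos δ sin H_s = 0.9532 × 0.9912 × 0.9991 = 0.9440.
Q̄ = (1367/π) × (0.0645 + 0.9440) = 435.13 × 1.0085 = 438.83 W/m².

439 W/m²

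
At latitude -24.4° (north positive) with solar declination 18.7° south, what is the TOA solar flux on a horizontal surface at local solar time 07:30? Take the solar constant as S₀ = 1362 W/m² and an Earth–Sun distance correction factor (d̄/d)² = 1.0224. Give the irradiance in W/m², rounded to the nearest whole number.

Hour angle H = 15° × (7.5 − 12) = -67.50°.
cos θ_z = sin φ sin δ + cos φ cos δ cos H = (-0.4131)(-0.3206) + (0.9107)(0.9472)(0.3827) = 0.4626.
Top-of-atmosphere irradiance = S₀ (d̄/d)² cos θ_z = 1362 × 1.0224 × 0.4626 = 644.17 W/m².

644 W/m²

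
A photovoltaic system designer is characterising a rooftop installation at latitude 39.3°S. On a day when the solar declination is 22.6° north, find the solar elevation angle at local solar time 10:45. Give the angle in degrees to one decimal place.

Hour angle H = 15° × (10.75 − 12) = -18.75°.
cos θ_z = sin(-39.3°) sin(22.6°) + cos(-39.3°) cos(22.6°) cos(-18.75°) = -0.2434 + 0.6765 = 0.4331.
θ_z = arccos(0.4331) = 64.34°, so the elevation is 90° − 64.34° = 25.66°.

25.7°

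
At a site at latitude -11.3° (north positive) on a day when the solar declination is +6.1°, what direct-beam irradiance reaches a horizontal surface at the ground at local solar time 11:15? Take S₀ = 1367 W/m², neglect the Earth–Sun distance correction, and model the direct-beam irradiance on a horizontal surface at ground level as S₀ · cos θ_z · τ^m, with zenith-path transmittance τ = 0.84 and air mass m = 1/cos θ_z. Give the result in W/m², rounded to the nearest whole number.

Hour angle H = 15° × (11.25 − 12) = -11.25°.
cos θ_z = sin(-11.3°) sin(6.1°) + cos(-11.3°) cos(6.1°) cos(-11.25°) = -0.0208 + 0.9563 = 0.9355.
Air mass m = 1/cos θ_z = 1/0.9355 = 1.069; τ^m = 0.84^1.069 = 0.8300.
Surface direct beam = 1367 × 0.9355 × 0.8300 = 1061.43 W/m².

1061 W/m²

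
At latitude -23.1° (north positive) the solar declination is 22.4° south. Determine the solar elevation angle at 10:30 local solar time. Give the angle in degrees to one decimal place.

69.3°

Hour angle H = 15° × (10.5 − 12) = -22.50°.
cos θ_z = sin(-23.1°) sin(-22.4°) + cos(-23.1°) cos(-22.4°) cos(-22.50°) = 0.1495 + 0.7857 = 0.9352.
θ_z = arccos(0.9352) = 20.74°, so the elevation is 90° − 20.74° = 69.26°.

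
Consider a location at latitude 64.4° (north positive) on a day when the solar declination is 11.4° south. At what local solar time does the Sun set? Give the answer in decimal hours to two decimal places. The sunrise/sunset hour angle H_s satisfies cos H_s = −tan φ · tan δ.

16.34 h

cos H_s = −tan(64.4°) · tan(-11.4°) = 0.4208, so H_s = arccos(0.4208) = 65.11°.
Sunset is at 12 + H_s/15 = 12 + 4.341 = 16.341 h local solar time.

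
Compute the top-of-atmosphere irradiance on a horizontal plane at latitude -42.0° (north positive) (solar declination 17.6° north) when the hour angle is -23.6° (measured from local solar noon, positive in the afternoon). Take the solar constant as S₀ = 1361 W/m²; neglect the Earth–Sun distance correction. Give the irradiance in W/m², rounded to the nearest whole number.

cos θ_z = sin φ sin δ + cos φ cos δ cos H = (-0.6691)(0.3024) + (0.7431)(0.9532)(0.9164) = 0.4468.
Top-of-atmosphere irradiance = S₀ cos θ_z = 1361 × 0.4468 = 608.09 W/m².

608 W/m²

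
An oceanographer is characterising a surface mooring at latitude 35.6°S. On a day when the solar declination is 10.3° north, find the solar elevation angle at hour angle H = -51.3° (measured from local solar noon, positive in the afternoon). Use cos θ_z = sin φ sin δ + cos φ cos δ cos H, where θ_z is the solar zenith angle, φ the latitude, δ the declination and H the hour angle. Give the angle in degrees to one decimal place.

cos θ_z = sin(-35.6°) sin(10.3°) + cos(-35.6°) cos(10.3°) cos(-51.30°) = -0.1041 + 0.5002 = 0.3961.
θ_z = arccos(0.3961) = 66.67°, so the elevation is 90° − 66.67° = 23.33°.

23.3°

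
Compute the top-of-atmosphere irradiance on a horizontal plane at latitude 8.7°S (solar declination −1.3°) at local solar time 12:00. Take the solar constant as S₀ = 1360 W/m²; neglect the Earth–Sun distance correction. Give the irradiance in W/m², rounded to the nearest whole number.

1349 W/m²

Hour angle H = 15° × (12 − 12) = 0.00°.
With φ = -8.7°, δ = -1.3°, H = 0.00°: sin φ sin δ = 0.0034, cos φ cos δ cos H = 0.9882, so cos θ_z = 0.9916.
Top-of-atmosphere irradiance = S₀ cos θ_z = 1360 × 0.9916 = 1348.58 W/m².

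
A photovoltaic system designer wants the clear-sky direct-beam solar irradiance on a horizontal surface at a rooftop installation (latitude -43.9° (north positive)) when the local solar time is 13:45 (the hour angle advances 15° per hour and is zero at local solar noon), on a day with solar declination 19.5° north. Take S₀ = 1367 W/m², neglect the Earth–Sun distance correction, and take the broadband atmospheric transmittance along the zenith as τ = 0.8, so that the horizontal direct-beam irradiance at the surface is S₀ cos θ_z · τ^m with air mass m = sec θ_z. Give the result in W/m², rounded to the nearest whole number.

Hour angle H = 15° × (13.75 − 12) = 26.25°.
cos θ_z = sin(-43.9°) sin(19.5°) + cos(-43.9°) cos(19.5°) cos(26.25°) = -0.2315 + 0.6092 = 0.3777.
Air mass m = 1/cos θ_z = 1/0.3777 = 2.648; τ^m = 0.8^2.648 = 0.5538.
Surface direct beam = 1367 × 0.3777 × 0.5538 = 285.94 W/m².

286 W/m²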